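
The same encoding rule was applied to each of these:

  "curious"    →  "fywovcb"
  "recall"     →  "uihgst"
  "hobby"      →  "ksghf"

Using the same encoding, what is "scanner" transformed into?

vgftuma

In curious: c→f is +3, u→y is +4, r→w is +5, i→o is +6 — the shift increases by 1 each position. Each letter shifts forward by (position + 3), i.e. 3, 4, 5, … — the shift grows by one for each successive letter.
On scanner: s+3=v, c+4=g, a+5=f, n+6=t, n+7=u, e+8=m, r+9=a.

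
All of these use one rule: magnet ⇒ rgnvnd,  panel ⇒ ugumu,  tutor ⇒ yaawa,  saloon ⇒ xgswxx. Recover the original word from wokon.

ridge

In magnet: m→r is +5, a→g is +6, g→n is +7, n→v is +8 — the shift increases by 1 each position. The shift increases by 1 at each position, starting from +5: 5, 6, 7, ….
Undoing it on wokon: w−5=r, o−6=i, k−7=d, o−8=g, n−9=e.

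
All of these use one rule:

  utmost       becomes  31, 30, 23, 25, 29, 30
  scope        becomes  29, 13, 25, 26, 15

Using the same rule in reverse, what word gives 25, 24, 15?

one

u is letter #21 and maps to 31: an offset of 10. The number is (letter's place in the alphabet, a=1) + 10.
Undoing it on 25, 24, 15: 25→(25−10)÷1=15=o, 24→(24−10)÷1=14=n, 15→(15−10)÷1=5=e.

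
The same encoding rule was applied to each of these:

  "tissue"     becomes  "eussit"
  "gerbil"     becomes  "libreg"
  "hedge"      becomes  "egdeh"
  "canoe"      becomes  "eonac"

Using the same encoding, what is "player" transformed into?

reyalp

The output letters match the input read backwards: tissue reversed is eussit. The word is simply reversed.
For player: reverse → reyalp.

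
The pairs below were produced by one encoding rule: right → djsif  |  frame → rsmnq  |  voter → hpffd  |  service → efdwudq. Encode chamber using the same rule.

oimnnfd

Shifts by position in right: pos 0: r→d (+12), pos 1: i→j (+1), pos 2: g→s (+12), pos 3: h→i (+1) — repeating every 2. A repeating key of period 2 is used — shifts +12, +1 over and over.
Applying it to chamber: c+12=o, h+1=i, a+12=m, m+1=n, b+12=n, e+1=f, r+12=d.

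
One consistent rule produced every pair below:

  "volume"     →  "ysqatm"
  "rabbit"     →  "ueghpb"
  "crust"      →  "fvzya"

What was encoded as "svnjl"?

In volume: v→y is +3, o→s is +4, l→q is +5, u→a is +6 — the shift increases by 1 each position. The shift increases by 1 at each position, starting from +3: 3, 4, 5, ….
Reversing it on svnjl: s−3=p, v−4=r, n−5=i, j−6=d, l−7=e.

pride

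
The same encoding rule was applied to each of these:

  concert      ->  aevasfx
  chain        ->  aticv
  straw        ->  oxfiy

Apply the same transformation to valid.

c(2)→a(0) and o(14)→e(4) fit y≡9x+8 (mod 26); the inverse of 9 mod 26 is 3. Treating letters as 0–25, the rule is x ↦ 9x + 8 (mod 26).
Applying it to valid: v(21)→9·21+8≡15=p; a(0)→9·0+8≡8=i; l(11)→9·11+8≡3=d; i(8)→9·8+8≡2=c; d(3)→9·3+8≡9=j (all mod 26).

pidcj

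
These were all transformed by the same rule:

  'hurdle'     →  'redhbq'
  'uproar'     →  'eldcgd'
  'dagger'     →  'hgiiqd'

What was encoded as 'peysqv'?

bucket

h(7)→r(17) and u(20)→e(4) fit y≡9x+6 (mod 26); the inverse of 9 mod 26 is 3. Each letter's alphabet position (a=0..z=25) is mapped through 9·x+6 mod 26 — an affine cipher.
Decoding peysqv: p(15)→3·(15−6)≡1=b; e(4)→3·(4−6)≡20=u; y(24)→3·(24−6)≡2=c; s(18)→3·(18−6)≡10=k; q(16)→3·(16−6)≡4=e; v(21)→3·(21−6)≡19=t (all mod 26).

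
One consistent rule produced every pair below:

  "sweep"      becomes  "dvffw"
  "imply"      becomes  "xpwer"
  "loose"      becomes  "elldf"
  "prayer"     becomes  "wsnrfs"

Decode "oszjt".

s(18)→d(3) and w(22)→v(21) fit y≡11x+13 (mod 26); the inverse of 11 mod 26 is 19. Each letter's alphabet position (a=0..z=25) is mapped through 11·x+13 mod 26 — an affine cipher.
Undoing it on oszjt: o(14)→19·(14−13)≡19=t; s(18)→19·(18−13)≡17=r; z(25)→19·(25−13)≡20=u; j(9)→19·(9−13)≡2=c; t(19)→19·(19−13)≡10=k (all mod 26).

truck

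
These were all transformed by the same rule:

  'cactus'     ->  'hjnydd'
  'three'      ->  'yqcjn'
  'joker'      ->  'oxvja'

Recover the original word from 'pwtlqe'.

knight

Shifts by position in cactus: pos 0: c→h (+5), pos 1: a→j (+9), pos 2: c→n (+11), pos 3: t→y (+5), pos 4: u→d (+9), pos 5: s→d (+11) — repeating every 3. It's a Vigenère-style cipher with numeric key [5,9,11]: position i shifts by key[i mod 3].
Undoing it on pwtlqe: p−5=k, w−9=n, t−11=i, l−5=g, q−9=h, e−11=t.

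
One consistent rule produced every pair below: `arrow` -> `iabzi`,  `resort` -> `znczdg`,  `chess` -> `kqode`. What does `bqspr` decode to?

Each letter shifts forward by (position + 8), i.e. 8, 9, 10, … — the shift grows by one for each successive letter.
Reversing it on bqspr: b−8=t, q−9=h, s−10=i, p−11=e, r−12=f.

thief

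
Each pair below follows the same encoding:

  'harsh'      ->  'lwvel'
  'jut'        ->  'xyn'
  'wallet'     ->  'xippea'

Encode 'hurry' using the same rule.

cvvyl

The word is reversed, then every letter is shifted forward by 4.
On hurry: reverse → yrruh; then shift: y+4=c, r+4=v, r+4=v, u+4=y, h+4=l.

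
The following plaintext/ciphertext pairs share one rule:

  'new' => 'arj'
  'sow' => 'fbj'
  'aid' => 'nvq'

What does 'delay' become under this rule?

qrynl

This is a Caesar cipher with shift 13.
For delay: d+13=q, e+13=r, l+13=y, a+13=n, y+13=l.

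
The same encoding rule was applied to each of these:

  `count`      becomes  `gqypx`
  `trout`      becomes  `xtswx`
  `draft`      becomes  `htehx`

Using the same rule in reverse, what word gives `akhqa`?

widow

Shifts by position in count: pos 0: c→g (+4), pos 1: o→q (+2), pos 2: u→y (+4), pos 3: n→p (+2) — repeating every 2. It's a Vigenère-style cipher with numeric key [4,2]: position i shifts by key[i mod 2].
Reversing it on akhqa: a−4=w, k−2=i, h−4=d, q−2=o, a−4=w.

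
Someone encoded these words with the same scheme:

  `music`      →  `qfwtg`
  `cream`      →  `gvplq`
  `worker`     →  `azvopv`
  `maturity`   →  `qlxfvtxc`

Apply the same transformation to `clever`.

gppzpv

The shift depends on letter class: consonant m→q is +4, but vowel u→f is +11. Two shifts are in play — +11 for a/e/i/o/u, +4 for every other letter.
Applying it to clever: c(cons)+4=g, l(cons)+4=p, e(vowel)+11=p, v(cons)+4=z, e(vowel)+11=p, r(cons)+4=v.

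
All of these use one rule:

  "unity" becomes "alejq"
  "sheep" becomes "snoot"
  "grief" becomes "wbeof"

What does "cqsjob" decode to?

oyster

u(20)→a(0) and n(13)→l(11) fit y≡17x+24 (mod 26); the inverse of 17 mod 26 is 23. Treating letters as 0–25, the rule is x ↦ 17x + 24 (mod 26).
Decoding cqsjob: c(2)→23·(2−24)≡14=o; q(16)→23·(16−24)≡24=y; s(18)→23·(18−24)≡18=s; j(9)→23·(9−24)≡19=t; o(14)→23·(14−24)≡4=e; b(1)→23·(1−24)≡17=r (all mod 26).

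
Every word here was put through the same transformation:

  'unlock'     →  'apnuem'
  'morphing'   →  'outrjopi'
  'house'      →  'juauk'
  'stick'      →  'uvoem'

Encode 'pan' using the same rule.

rgp

The shift depends on letter class: consonant n→p is +2, but vowel u→a is +6. Vowels shift forward by 6 and consonants shift forward by 2.
On pan: p(cons)+2=r, a(vowel)+6=g, n(cons)+2=p.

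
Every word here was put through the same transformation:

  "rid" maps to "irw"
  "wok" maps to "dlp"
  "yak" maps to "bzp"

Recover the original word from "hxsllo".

school

Each letter is replaced by its mirror in the alphabet: a↔z, b↔y, c↔x, and so on (the Atbash cipher).
Reversing it on hxsllo: h↔s, x↔c, s↔h, l↔o, l↔o, o↔l.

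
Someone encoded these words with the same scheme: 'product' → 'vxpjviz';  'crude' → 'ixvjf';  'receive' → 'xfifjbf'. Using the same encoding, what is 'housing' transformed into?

npvyjtm

The shift depends on letter class: consonant p→v is +6, but vowel o→p is +1. Vowels shift forward by 1 and consonants shift forward by 6.
On housing: h(cons)+6=n, o(vowel)+1=p, u(vowel)+1=v, s(cons)+6=y, i(vowel)+1=j, n(cons)+6=t, g(cons)+6=m.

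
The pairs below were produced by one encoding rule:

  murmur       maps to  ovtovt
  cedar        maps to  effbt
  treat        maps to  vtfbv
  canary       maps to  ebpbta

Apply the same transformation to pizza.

rjbbb

The shift depends on letter class: consonant m→o is +2, but vowel u→v is +1. The rule splits by letter class: vowels +1, consonants +2.
On pizza: p(cons)+2=r, i(vowel)+1=j, z(cons)+2=b, z(cons)+2=b, a(vowel)+1=b.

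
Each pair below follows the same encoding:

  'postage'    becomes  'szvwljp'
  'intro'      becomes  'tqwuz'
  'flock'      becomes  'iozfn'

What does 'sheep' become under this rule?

The shift depends on letter class: consonant p→s is +3, but vowel o→z is +11. The rule splits by letter class: vowels +11, consonants +3.
On sheep: s(cons)+3=v, h(cons)+3=k, e(vowel)+11=p, e(vowel)+11=p, p(cons)+3=s.

vkpps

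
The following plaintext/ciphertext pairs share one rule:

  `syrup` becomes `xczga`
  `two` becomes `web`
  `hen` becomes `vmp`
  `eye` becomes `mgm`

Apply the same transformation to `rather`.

The output letters match the input read backwards, each shifted +8: syrup reversed is purys. The word is reversed, then every letter is shifted forward by 8.
For rather: reverse → rehtar; then shift: r+8=z, e+8=m, h+8=p, t+8=b, a+8=i, r+8=z.

zmpbiz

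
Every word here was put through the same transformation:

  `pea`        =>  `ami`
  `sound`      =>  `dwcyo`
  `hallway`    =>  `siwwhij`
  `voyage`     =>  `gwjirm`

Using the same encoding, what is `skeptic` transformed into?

Vowels shift forward by 8 and consonants shift forward by 11.
For skeptic: s(cons)+11=d, k(cons)+11=v, e(vowel)+8=m, p(cons)+11=a, t(cons)+11=e, i(vowel)+8=q, c(cons)+11=n.

dvmaeqn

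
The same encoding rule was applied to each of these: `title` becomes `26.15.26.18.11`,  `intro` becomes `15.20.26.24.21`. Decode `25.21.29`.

t is letter #20 and maps to 26: an offset of 6. Letters become their 1-based position plus 6 (so a→7, b→8, …).
Reversing it on 25.21.29: 25→(25−6)÷1=19=s, 21→(21−6)÷1=15=o, 29→(29−6)÷1=23=w.

sow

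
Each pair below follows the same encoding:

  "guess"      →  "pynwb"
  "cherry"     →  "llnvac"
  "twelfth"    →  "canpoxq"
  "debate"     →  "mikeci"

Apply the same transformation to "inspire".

rrbtrvn

Shifts by position in guess: pos 0: g→p (+9), pos 1: u→y (+4), pos 2: e→n (+9), pos 3: s→w (+4) — repeating every 2. It's a Vigenère-style cipher with numeric key [9,4]: position i shifts by key[i mod 2].
Applying it to inspire: i+9=r, n+4=r, s+9=b, p+4=t, i+9=r, r+4=v, e+9=n.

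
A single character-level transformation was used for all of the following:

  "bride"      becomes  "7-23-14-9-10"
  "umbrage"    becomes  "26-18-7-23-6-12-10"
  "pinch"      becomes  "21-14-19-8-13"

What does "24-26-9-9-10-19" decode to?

sudden

b is letter #2 and maps to 7: an offset of 5. Each letter is replaced by its alphabet position (a=1..z=26) + 5.
Decoding 24-26-9-9-10-19: 24→(24−5)÷1=19=s, 26→(26−5)÷1=21=u, 9→(9−5)÷1=4=d, 9→(9−5)÷1=4=d, 10→(10−5)÷1=5=e, 19→(19−5)÷1=14=n.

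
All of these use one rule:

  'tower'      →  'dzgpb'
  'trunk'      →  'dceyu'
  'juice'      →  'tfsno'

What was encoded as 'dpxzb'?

tenor

Shifts by position in tower: pos 0: t→d (+10), pos 1: o→z (+11), pos 2: w→g (+10), pos 3: e→p (+11) — repeating every 2. The shifts repeat in a cycle of length 2: positions 0,1,… shift by +10, +11, then the pattern repeats.
Reversing it on dpxzb: d−10=t, p−11=e, x−10=n, z−11=o, b−10=r.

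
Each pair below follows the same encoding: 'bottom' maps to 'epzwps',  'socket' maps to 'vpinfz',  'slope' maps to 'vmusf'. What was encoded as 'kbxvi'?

harsh

Shifts by position in bottom: pos 0: b→e (+3), pos 1: o→p (+1), pos 2: t→z (+6), pos 3: t→w (+3), pos 4: o→p (+1), pos 5: m→s (+6) — repeating every 3. A repeating key of period 3 is used — shifts +3, +1, +6 over and over.
Reversing it on kbxvi: k−3=h, b−1=a, x−6=r, v−3=s, i−1=h.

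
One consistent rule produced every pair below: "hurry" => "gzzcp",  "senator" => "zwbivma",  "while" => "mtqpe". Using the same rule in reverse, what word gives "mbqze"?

write

The output letters match the input read backwards, each shifted +8: hurry reversed is yrruh. Read the word backwards and shift each letter +8.
Undoing it on mbqze: shift back: m−8=e, b−8=t, q−8=i, z−8=r, e−8=w → etirw; then reverse → write.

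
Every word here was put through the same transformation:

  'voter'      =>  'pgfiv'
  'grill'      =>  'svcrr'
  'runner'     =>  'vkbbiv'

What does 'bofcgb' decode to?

nation

This is an affine cipher: with a=0,…,z=25, each position x becomes (5x+14) mod 26.
Undoing it on bofcgb: b(1)→21·(1−14)≡13=n; o(14)→21·(14−14)≡0=a; f(5)→21·(5−14)≡19=t; c(2)→21·(2−14)≡8=i; g(6)→21·(6−14)≡14=o; b(1)→21·(1−14)≡13=n (all mod 26).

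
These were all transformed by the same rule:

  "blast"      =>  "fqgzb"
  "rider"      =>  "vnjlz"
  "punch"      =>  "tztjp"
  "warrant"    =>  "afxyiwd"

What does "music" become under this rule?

qzypk

The shift increases by 1 at each position, starting from +4: 4, 5, 6, ….
Applying it to music: m+4=q, u+5=z, s+6=y, i+7=p, c+8=k.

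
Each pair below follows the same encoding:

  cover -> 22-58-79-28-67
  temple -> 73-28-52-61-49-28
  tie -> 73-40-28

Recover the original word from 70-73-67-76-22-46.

struck

c(#3)→22 and o(#15)→58: differences scale by 3, so n = 3·pos + 13. The formula is n = 3×(alphabet index, a=1) + 13.
Undoing it on 70-73-67-76-22-46: 70→(70−13)÷3=19=s, 73→(73−13)÷3=20=t, 67→(67−13)÷3=18=r, 76→(76−13)÷3=21=u, 22→(22−13)÷3=3=c, 46→(46−13)÷3=11=k.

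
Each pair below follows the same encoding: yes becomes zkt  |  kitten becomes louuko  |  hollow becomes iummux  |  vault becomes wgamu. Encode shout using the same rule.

The shift depends on letter class: consonant y→z is +1, but vowel e→k is +6. The rule splits by letter class: vowels +6, consonants +1.
Applying it to shout: s(cons)+1=t, h(cons)+1=i, o(vowel)+6=u, u(vowel)+6=a, t(cons)+1=u.

tiuau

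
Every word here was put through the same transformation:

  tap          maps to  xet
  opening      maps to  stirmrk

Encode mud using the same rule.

qyh

Compare letters: t→x is +4, a→e is +4, p→t is +4 — a constant shift. Every letter moves 4 places later in the alphabet, wrapping around z→a.
For mud: m+4=q, u+4=y, d+4=h.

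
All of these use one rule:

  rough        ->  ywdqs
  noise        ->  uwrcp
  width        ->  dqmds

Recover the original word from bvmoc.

under

In rough: r→y is +7, o→w is +8, u→d is +9, g→q is +10 — the shift increases by 1 each position. The shift increases by 1 at each position, starting from +7: 7, 8, 9, ….
Reversing it on bvmoc: b−7=u, v−8=n, m−9=d, o−10=e, c−11=r.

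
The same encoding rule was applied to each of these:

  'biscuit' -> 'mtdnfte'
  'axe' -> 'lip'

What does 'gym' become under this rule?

rjx

Compare letters: b→m is +11, i→t is +11, s→d is +11 — a constant shift. This is a Caesar cipher with shift 11.
On gym: g+11=r, y+11=j, m+11=x.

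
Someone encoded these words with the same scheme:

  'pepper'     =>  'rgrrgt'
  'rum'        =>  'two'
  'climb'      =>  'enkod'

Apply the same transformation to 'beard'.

dgctf

Each letter is shifted forward by 2 in the alphabet (a Caesar shift of +2).
For beard: b+2=d, e+2=g, a+2=c, r+2=t, d+2=f.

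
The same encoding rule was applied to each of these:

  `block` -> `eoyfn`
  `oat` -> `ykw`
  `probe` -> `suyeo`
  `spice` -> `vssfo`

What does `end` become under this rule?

oqg

The shift depends on letter class: consonant b→e is +3, but vowel o→y is +10. The rule splits by letter class: vowels +10, consonants +3.
Applying it to end: e(vowel)+10=o, n(cons)+3=q, d(cons)+3=g.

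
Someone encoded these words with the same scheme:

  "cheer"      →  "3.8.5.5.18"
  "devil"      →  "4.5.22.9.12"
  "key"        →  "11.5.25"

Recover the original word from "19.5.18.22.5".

c is letter #3 and maps to 3: an offset of 0. Each letter is replaced by its alphabet position (a=1, b=2, …, z=26).
Undoing it on 19.5.18.22.5: 19=s, 5=e, 18=r, 22=v, 5=e.

serve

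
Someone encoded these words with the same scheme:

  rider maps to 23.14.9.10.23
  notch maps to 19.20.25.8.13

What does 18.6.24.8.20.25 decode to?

r is letter #18 and maps to 23: an offset of 5. Each letter is replaced by its alphabet position (a=1..z=26) + 5.
Reversing it on 18.6.24.8.20.25: 18→(18−5)÷1=13=m, 6→(6−5)÷1=1=a, 24→(24−5)÷1=19=s, 8→(8−5)÷1=3=c, 20→(20−5)÷1=15=o, 25→(25−5)÷1=20=t.

mascot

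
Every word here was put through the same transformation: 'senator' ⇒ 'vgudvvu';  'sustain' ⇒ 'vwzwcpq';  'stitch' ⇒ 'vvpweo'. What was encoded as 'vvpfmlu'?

Shifts by position in senator: pos 0: s→v (+3), pos 1: e→g (+2), pos 2: n→u (+7), pos 3: a→d (+3), pos 4: t→v (+2), pos 5: o→v (+7) — repeating every 3. A repeating key of period 3 is used — shifts +3, +2, +7 over and over.
Reversing it on vvpfmlu: v−3=s, v−2=t, p−7=i, f−3=c, m−2=k, l−7=e, u−3=r.

sticker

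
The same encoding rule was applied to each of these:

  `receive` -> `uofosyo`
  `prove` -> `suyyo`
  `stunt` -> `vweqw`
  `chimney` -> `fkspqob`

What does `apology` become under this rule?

ksyoyjb

The shift depends on letter class: consonant r→u is +3, but vowel e→o is +10. The rule splits by letter class: vowels +10, consonants +3.
For apology: a(vowel)+10=k, p(cons)+3=s, o(vowel)+10=y, l(cons)+3=o, o(vowel)+10=y, g(cons)+3=j, y(cons)+3=b.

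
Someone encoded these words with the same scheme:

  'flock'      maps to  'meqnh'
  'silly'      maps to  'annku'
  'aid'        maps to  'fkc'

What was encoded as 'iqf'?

The output letters match the input read backwards, each shifted +2: flock reversed is kcolf. Two steps: reverse the string, then apply a Caesar shift of +2.
Reversing it on iqf: shift back: i−2=g, q−2=o, f−2=d → god; then reverse → dog.

dog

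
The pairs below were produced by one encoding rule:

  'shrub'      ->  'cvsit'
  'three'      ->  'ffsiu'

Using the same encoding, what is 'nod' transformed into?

The output letters match the input read backwards, each shifted +1: shrub reversed is burhs. The word is reversed, then every letter is shifted forward by 1.
For nod: reverse → don; then shift: d+1=e, o+1=p, n+1=o.

epo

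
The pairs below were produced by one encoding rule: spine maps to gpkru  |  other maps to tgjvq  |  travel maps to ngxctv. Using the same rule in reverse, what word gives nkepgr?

pencil

The output letters match the input read backwards, each shifted +2: spine reversed is enips. Two steps: reverse the string, then apply a Caesar shift of +2.
Decoding nkepgr: shift back: n−2=l, k−2=i, e−2=c, p−2=n, g−2=e, r−2=p → licnep; then reverse → pencil.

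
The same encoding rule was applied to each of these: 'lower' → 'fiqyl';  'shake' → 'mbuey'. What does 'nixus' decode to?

today

Compare letters: l→f is +20, o→i is +20, w→q is +20 — a constant shift. It's a constant shift of +20 (ROT20).
Undoing it on nixus: n−20=t, i−20=o, x−20=d, u−20=a, s−20=y.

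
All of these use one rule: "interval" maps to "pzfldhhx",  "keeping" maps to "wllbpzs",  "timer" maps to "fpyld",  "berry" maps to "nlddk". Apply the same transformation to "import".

pybvdf

The shift depends on letter class: consonant n→z is +12, but vowel i→p is +7. Vowels shift forward by 7 and consonants shift forward by 12.
On import: i(vowel)+7=p, m(cons)+12=y, p(cons)+12=b, o(vowel)+7=v, r(cons)+12=d, t(cons)+12=f.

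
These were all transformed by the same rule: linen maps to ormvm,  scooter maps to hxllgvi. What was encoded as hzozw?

Each pair mirrors across the alphabet (l↔o, i↔r, n↔m): positions sum to 25. Each letter is replaced by its mirror in the alphabet: a↔z, b↔y, c↔x, and so on (the Atbash cipher).
Reversing it on hzozw: h↔s, z↔a, o↔l, z↔a, w↔d.

salad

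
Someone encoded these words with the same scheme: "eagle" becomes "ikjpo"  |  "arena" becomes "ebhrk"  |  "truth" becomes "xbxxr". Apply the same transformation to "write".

ablxo

Shifts by position in eagle: pos 0: e→i (+4), pos 1: a→k (+10), pos 2: g→j (+3), pos 3: l→p (+4), pos 4: e→o (+10) — repeating every 3. It's a Vigenère-style cipher with numeric key [4,10,3]: position i shifts by key[i mod 3].
Applying it to write: w+4=a, r+10=b, i+3=l, t+4=x, e+10=o.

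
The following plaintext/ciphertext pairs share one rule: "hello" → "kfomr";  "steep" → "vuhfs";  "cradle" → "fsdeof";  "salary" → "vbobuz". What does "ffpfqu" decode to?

Shifts by position in hello: pos 0: h→k (+3), pos 1: e→f (+1), pos 2: l→o (+3), pos 3: l→m (+1) — repeating every 2. A repeating key of period 2 is used — shifts +3, +1 over and over.
Reversing it on ffpfqu: f−3=c, f−1=e, p−3=m, f−1=e, q−3=n, u−1=t.

cement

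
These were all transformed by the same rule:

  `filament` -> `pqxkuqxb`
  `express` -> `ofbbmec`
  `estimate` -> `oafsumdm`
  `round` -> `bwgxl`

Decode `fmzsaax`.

venison

Shifts by position in filament: pos 0: f→p (+10), pos 1: i→q (+8), pos 2: l→x (+12), pos 3: a→k (+10), pos 4: m→u (+8), pos 5: e→q (+12) — repeating every 3. A repeating key of period 3 is used — shifts +10, +8, +12 over and over.
Reversing it on fmzsaax: f−10=v, m−8=e, z−12=n, s−10=i, a−8=s, a−12=o, x−10=n.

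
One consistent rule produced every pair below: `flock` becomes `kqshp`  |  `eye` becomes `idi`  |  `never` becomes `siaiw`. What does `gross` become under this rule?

The shift depends on letter class: consonant f→k is +5, but vowel o→s is +4. Vowels shift forward by 4 and consonants shift forward by 5.
Applying it to gross: g(cons)+5=l, r(cons)+5=w, o(vowel)+4=s, s(cons)+5=x, s(cons)+5=x.

lwsxx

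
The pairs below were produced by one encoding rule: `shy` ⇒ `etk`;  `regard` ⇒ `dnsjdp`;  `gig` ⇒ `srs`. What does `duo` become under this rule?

pdx

The shift depends on letter class: consonant s→e is +12, but vowel e→n is +9. Two shifts are in play — +9 for a/e/i/o/u, +12 for every other letter.
Applying it to duo: d(cons)+12=p, u(vowel)+9=d, o(vowel)+9=x.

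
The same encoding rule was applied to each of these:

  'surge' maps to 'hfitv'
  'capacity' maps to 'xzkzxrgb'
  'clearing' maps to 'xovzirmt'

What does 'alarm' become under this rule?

Each pair mirrors across the alphabet (s↔h, u↔f, r↔i): positions sum to 25. Each letter is replaced by its mirror in the alphabet: a↔z, b↔y, c↔x, and so on (the Atbash cipher).
On alarm: a↔z, l↔o, a↔z, r↔i, m↔n.

zozin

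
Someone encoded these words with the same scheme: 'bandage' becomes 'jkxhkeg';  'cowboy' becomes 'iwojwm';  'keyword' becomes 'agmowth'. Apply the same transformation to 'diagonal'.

b(1)→j(9) and a(0)→k(10) fit y≡25x+10 (mod 26); the inverse of 25 mod 26 is 25. Each letter's alphabet position (a=0..z=25) is mapped through 25·x+10 mod 26 — an affine cipher.
For diagonal: d(3)→25·3+10≡7=h; i(8)→25·8+10≡2=c; a(0)→25·0+10≡10=k; g(6)→25·6+10≡4=e; o(14)→25·14+10≡22=w; n(13)→25·13+10≡23=x; a(0)→25·0+10≡10=k; l(11)→25·11+10≡25=z (all mod 26).

hckewxkz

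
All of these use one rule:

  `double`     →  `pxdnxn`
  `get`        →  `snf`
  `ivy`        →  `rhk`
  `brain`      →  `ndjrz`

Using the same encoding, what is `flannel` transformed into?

The shift depends on letter class: consonant d→p is +12, but vowel o→x is +9. The rule splits by letter class: vowels +9, consonants +12.
For flannel: f(cons)+12=r, l(cons)+12=x, a(vowel)+9=j, n(cons)+12=z, n(cons)+12=z, e(vowel)+9=n, l(cons)+12=x.

rxjzznx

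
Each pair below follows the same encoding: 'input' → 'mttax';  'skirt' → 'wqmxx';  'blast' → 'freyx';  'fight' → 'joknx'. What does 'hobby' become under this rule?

lufhc

Shifts by position in input: pos 0: i→m (+4), pos 1: n→t (+6), pos 2: p→t (+4), pos 3: u→a (+6) — repeating every 2. A repeating key of period 2 is used — shifts +4, +6 over and over.
Applying it to hobby: h+4=l, o+6=u, b+4=f, b+6=h, y+4=c.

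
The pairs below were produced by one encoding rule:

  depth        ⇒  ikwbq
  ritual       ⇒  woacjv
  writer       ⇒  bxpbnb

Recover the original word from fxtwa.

armor

In depth: d→i is +5, e→k is +6, p→w is +7, t→b is +8 — the shift increases by 1 each position. Letter i (0-indexed) is shifted by i+5, so successive shifts are 5, 6, 7, ….
Reversing it on fxtwa: f−5=a, x−6=r, t−7=m, w−8=o, a−9=r.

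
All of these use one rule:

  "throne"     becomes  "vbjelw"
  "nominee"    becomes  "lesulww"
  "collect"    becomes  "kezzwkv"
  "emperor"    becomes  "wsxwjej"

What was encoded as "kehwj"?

t(19)→v(21) and h(7)→b(1) fit y≡19x+24 (mod 26); the inverse of 19 mod 26 is 11. This is an affine cipher: with a=0,…,z=25, each position x becomes (19x+24) mod 26.
Undoing it on kehwj: k(10)→11·(10−24)≡2=c; e(4)→11·(4−24)≡14=o; h(7)→11·(7−24)≡21=v; w(22)→11·(22−24)≡4=e; j(9)→11·(9−24)≡17=r (all mod 26).

cover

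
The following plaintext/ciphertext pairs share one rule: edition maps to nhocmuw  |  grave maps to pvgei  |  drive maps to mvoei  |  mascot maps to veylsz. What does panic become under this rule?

yetrg

Shifts by position in edition: pos 0: e→n (+9), pos 1: d→h (+4), pos 2: i→o (+6), pos 3: t→c (+9), pos 4: i→m (+4), pos 5: o→u (+6) — repeating every 3. It's a Vigenère-style cipher with numeric key [9,4,6]: position i shifts by key[i mod 3].
On panic: p+9=y, a+4=e, n+6=t, i+9=r, c+4=g.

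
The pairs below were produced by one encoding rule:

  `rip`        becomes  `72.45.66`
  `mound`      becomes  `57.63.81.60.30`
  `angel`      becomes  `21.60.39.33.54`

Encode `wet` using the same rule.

r(#18)→72 and i(#9)→45: differences scale by 3, so n = 3·pos + 18. The formula is n = 3×(alphabet index, a=1) + 18.
For wet: w=23→87, e=5→33, t=20→78.

87.33.78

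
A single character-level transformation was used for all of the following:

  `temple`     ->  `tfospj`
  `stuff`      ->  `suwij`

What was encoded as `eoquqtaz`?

enormous

In temple: t→t is +0, e→f is +1, m→o is +2, p→s is +3 — the shift increases by 1 each position. Letter i (0-indexed) is shifted by i+0, so successive shifts are 0, 1, 2, ….
Reversing it on eoquqtaz: e−0=e, o−1=n, q−2=o, u−3=r, q−4=m, t−5=o, a−6=u, z−7=s.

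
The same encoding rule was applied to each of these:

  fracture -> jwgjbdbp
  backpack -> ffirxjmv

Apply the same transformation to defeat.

hjllic

Each letter shifts forward by (position + 4), i.e. 4, 5, 6, … — the shift grows by one for each successive letter.
For defeat: d+4=h, e+5=j, f+6=l, e+7=l, a+8=i, t+9=c.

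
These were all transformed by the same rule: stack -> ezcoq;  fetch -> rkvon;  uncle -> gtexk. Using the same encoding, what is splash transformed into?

Shifts by position in stack: pos 0: s→e (+12), pos 1: t→z (+6), pos 2: a→c (+2), pos 3: c→o (+12), pos 4: k→q (+6) — repeating every 3. The shifts repeat in a cycle of length 3: positions 0,1,… shift by +12, +6, +2, then the pattern repeats.
On splash: s+12=e, p+6=v, l+2=n, a+12=m, s+6=y, h+2=j.

evnmyj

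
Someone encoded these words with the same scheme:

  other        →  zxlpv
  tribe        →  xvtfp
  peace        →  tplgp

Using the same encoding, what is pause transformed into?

tlfwp

The shift depends on letter class: consonant t→x is +4, but vowel o→z is +11. The rule splits by letter class: vowels +11, consonants +4.
On pause: p(cons)+4=t, a(vowel)+11=l, u(vowel)+11=f, s(cons)+4=w, e(vowel)+11=p.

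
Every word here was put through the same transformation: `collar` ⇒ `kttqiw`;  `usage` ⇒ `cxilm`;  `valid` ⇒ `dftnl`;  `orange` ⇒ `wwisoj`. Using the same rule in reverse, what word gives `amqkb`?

shift

It's a Vigenère-style cipher with numeric key [8,5]: position i shifts by key[i mod 2].
Decoding amqkb: a−8=s, m−5=h, q−8=i, k−5=f, b−8=t.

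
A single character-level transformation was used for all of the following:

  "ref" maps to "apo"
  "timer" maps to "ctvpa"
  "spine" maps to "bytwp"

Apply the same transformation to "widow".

The shift depends on letter class: consonant r→a is +9, but vowel e→p is +11. The rule splits by letter class: vowels +11, consonants +9.
For widow: w(cons)+9=f, i(vowel)+11=t, d(cons)+9=m, o(vowel)+11=z, w(cons)+9=f.

ftmzf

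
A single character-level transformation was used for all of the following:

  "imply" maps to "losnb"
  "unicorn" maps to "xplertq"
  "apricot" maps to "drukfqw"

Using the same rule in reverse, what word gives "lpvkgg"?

inside

Shifts by position in imply: pos 0: i→l (+3), pos 1: m→o (+2), pos 2: p→s (+3), pos 3: l→n (+2) — repeating every 2. The shifts repeat in a cycle of length 2: positions 0,1,… shift by +3, +2, then the pattern repeats.
Decoding lpvkgg: l−3=i, p−2=n, v−3=s, k−2=i, g−3=d, g−2=e.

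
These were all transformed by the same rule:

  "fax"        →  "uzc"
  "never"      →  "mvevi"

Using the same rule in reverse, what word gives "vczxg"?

Each letter is replaced by its mirror in the alphabet: a↔z, b↔y, c↔x, and so on (the Atbash cipher).
Undoing it on vczxg: v↔e, c↔x, z↔a, x↔c, g↔t.

exact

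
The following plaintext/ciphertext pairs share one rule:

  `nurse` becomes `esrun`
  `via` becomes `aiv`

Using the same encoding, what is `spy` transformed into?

yps

The output letters match the input read backwards: nurse reversed is esrun. It's just the letters in reverse order.
On spy: reverse → yps.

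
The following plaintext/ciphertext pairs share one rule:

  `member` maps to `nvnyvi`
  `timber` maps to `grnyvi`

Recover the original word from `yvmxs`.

Each pair mirrors across the alphabet (m↔n, e↔v, m↔n): positions sum to 25. Letters are reflected about the middle of the alphabet (position → 25−position): Atbash.
Decoding yvmxs: y↔b, v↔e, m↔n, x↔c, s↔h.

bench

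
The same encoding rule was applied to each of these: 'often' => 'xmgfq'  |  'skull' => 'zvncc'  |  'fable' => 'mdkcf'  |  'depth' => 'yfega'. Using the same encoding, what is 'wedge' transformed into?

bfytf

o(14)→x(23) and f(5)→m(12) fit y≡7x+3 (mod 26); the inverse of 7 mod 26 is 15. This is an affine cipher: with a=0,…,z=25, each position x becomes (7x+3) mod 26.
On wedge: w(22)→7·22+3≡1=b; e(4)→7·4+3≡5=f; d(3)→7·3+3≡24=y; g(6)→7·6+3≡19=t; e(4)→7·4+3≡5=f (all mod 26).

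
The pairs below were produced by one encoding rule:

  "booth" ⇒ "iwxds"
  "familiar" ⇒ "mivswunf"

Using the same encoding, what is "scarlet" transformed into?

In booth: b→i is +7, o→w is +8, o→x is +9, t→d is +10 — the shift increases by 1 each position. Each letter shifts forward by (position + 7), i.e. 7, 8, 9, … — the shift grows by one for each successive letter.
Applying it to scarlet: s+7=z, c+8=k, a+9=j, r+10=b, l+11=w, e+12=q, t+13=g.

zkjbwqg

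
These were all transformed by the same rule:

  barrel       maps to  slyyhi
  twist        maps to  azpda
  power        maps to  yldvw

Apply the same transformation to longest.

The output letters match the input read backwards, each shifted +7: barrel reversed is lerrab. The word is reversed, then every letter is shifted forward by 7.
On longest: reverse → tsegnol; then shift: t+7=a, s+7=z, e+7=l, g+7=n, n+7=u, o+7=v, l+7=s.

azlnuvs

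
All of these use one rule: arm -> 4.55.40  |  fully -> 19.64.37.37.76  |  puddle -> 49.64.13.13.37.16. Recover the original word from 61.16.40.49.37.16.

temple

a(#1)→4 and r(#18)→55: differences scale by 3, so n = 3·pos + 1. The formula is n = 3×(alphabet index, a=1) + 1.
Reversing it on 61.16.40.49.37.16: 61→(61−1)÷3=20=t, 16→(16−1)÷3=5=e, 40→(40−1)÷3=13=m, 49→(49−1)÷3=16=p, 37→(37−1)÷3=12=l, 16→(16−1)÷3=5=e.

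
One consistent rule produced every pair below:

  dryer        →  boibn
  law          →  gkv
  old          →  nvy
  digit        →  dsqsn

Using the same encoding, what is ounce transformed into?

omxey

The output letters match the input read backwards, each shifted +10: dryer reversed is reyrd. Read the word backwards and shift each letter +10.
For ounce: reverse → ecnuo; then shift: e+10=o, c+10=m, n+10=x, u+10=e, o+10=y.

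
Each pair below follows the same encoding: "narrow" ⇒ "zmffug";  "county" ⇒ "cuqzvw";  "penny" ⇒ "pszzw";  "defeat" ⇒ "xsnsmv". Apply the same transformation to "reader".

Each letter's alphabet position (a=0..z=25) is mapped through 21·x+12 mod 26 — an affine cipher.
For reader: r(17)→21·17+12≡5=f; e(4)→21·4+12≡18=s; a(0)→21·0+12≡12=m; d(3)→21·3+12≡23=x; e(4)→21·4+12≡18=s; r(17)→21·17+12≡5=f (all mod 26).

fsmxsf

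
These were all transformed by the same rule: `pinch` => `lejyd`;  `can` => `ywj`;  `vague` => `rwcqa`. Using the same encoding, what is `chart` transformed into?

Compare letters: p→l is +22, i→e is +22, n→j is +22 — a constant shift. This is a Caesar cipher with shift 22.
For chart: c+22=y, h+22=d, a+22=w, r+22=n, t+22=p.

ydwnp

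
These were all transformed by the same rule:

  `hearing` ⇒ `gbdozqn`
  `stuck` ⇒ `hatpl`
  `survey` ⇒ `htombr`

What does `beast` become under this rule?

Each letter's alphabet position (a=0..z=25) is mapped through 19·x+3 mod 26 — an affine cipher.
On beast: b(1)→19·1+3≡22=w; e(4)→19·4+3≡1=b; a(0)→19·0+3≡3=d; s(18)→19·18+3≡7=h; t(19)→19·19+3≡0=a (all mod 26).

wbdha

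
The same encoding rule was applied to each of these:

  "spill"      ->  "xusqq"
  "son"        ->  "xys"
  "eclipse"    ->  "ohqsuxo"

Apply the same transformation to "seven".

xoaos

The shift depends on letter class: consonant s→x is +5, but vowel i→s is +10. Two shifts are in play — +10 for a/e/i/o/u, +5 for every other letter.
For seven: s(cons)+5=x, e(vowel)+10=o, v(cons)+5=a, e(vowel)+10=o, n(cons)+5=s.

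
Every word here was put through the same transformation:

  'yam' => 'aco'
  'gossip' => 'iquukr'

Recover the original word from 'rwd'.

Compare letters: y→a is +2, a→c is +2, m→o is +2 — a constant shift. Each letter is shifted forward by 2 in the alphabet (a Caesar shift of +2).
Decoding rwd: r−2=p, w−2=u, d−2=b.

pub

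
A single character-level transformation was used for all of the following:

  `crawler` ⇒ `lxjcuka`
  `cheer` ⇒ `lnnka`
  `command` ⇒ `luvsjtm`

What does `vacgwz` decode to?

mutant

The shifts repeat in a cycle of length 2: positions 0,1,… shift by +9, +6, then the pattern repeats.
Decoding vacgwz: v−9=m, a−6=u, c−9=t, g−6=a, w−9=n, z−6=t.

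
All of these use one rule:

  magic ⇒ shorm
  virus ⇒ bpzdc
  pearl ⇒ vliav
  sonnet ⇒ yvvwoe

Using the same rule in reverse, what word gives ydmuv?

In magic: m→s is +6, a→h is +7, g→o is +8, i→r is +9 — the shift increases by 1 each position. Letter i (0-indexed) is shifted by i+6, so successive shifts are 6, 7, 8, ….
Undoing it on ydmuv: y−6=s, d−7=w, m−8=e, u−9=l, v−10=l.

swell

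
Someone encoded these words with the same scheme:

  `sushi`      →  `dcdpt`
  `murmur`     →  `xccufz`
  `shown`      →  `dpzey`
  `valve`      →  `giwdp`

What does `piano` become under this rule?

aqlvz

Shifts by position in sushi: pos 0: s→d (+11), pos 1: u→c (+8), pos 2: s→d (+11), pos 3: h→p (+8) — repeating every 2. A repeating key of period 2 is used — shifts +11, +8 over and over.
For piano: p+11=a, i+8=q, a+11=l, n+8=v, o+11=z.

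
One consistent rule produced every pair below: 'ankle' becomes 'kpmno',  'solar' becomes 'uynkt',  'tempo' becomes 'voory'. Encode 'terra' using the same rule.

The shift depends on letter class: consonant n→p is +2, but vowel a→k is +10. Vowels shift forward by 10 and consonants shift forward by 2.
Applying it to terra: t(cons)+2=v, e(vowel)+10=o, r(cons)+2=t, r(cons)+2=t, a(vowel)+10=k.

vottk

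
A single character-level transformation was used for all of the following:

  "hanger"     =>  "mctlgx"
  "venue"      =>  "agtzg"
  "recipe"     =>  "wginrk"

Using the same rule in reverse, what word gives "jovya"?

Shifts by position in hanger: pos 0: h→m (+5), pos 1: a→c (+2), pos 2: n→t (+6), pos 3: g→l (+5), pos 4: e→g (+2), pos 5: r→x (+6) — repeating every 3. The shifts repeat in a cycle of length 3: positions 0,1,… shift by +5, +2, +6, then the pattern repeats.
Reversing it on jovya: j−5=e, o−2=m, v−6=p, y−5=t, a−2=y.

empty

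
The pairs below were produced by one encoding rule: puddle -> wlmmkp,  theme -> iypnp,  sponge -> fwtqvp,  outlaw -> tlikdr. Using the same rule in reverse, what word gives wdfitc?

pastor

p(15)→w(22) and u(20)→l(11) fit y≡3x+3 (mod 26); the inverse of 3 mod 26 is 9. Each letter's alphabet position (a=0..z=25) is mapped through 3·x+3 mod 26 — an affine cipher.
Undoing it on wdfitc: w(22)→9·(22−3)≡15=p; d(3)→9·(3−3)≡0=a; f(5)→9·(5−3)≡18=s; i(8)→9·(8−3)≡19=t; t(19)→9·(19−3)≡14=o; c(2)→9·(2−3)≡17=r (all mod 26).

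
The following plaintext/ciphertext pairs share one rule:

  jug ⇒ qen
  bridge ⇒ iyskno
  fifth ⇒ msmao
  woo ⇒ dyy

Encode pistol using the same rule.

wszays

Vowels shift forward by 10 and consonants shift forward by 7.
Applying it to pistol: p(cons)+7=w, i(vowel)+10=s, s(cons)+7=z, t(cons)+7=a, o(vowel)+10=y, l(cons)+7=s.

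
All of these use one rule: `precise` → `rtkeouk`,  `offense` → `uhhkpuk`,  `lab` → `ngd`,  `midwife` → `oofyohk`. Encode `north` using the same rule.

Vowels shift forward by 6 and consonants shift forward by 2.
On north: n(cons)+2=p, o(vowel)+6=u, r(cons)+2=t, t(cons)+2=v, h(cons)+2=j.

putvj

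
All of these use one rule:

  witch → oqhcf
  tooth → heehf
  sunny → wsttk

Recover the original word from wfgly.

Each letter's alphabet position (a=0..z=25) is mapped through 11·x+6 mod 26 — an affine cipher.
Decoding wfgly: w(22)→19·(22−6)≡18=s; f(5)→19·(5−6)≡7=h; g(6)→19·(6−6)≡0=a; l(11)→19·(11−6)≡17=r; y(24)→19·(24−6)≡4=e (all mod 26).

share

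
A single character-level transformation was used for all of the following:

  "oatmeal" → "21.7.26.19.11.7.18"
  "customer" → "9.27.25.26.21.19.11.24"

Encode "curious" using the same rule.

9.27.24.15.21.27.25

o is letter #15 and maps to 21: an offset of 6. Each letter is replaced by its alphabet position (a=1..z=26) + 6.
Applying it to curious: c=3→9, u=21→27, r=18→24, i=9→15, o=15→21, u=21→27, s=19→25.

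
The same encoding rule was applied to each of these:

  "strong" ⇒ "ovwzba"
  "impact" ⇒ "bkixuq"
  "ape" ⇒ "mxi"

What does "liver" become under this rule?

zmdqt

The output letters match the input read backwards, each shifted +8: strong reversed is gnorts. Two steps: reverse the string, then apply a Caesar shift of +8.
On liver: reverse → revil; then shift: r+8=z, e+8=m, v+8=d, i+8=q, l+8=t.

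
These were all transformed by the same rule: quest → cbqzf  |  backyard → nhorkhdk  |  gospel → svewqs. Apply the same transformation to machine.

yhoouuq

The shifts repeat in a cycle of length 2: positions 0,1,… shift by +12, +7, then the pattern repeats.
Applying it to machine: m+12=y, a+7=h, c+12=o, h+7=o, i+12=u, n+7=u, e+12=q.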